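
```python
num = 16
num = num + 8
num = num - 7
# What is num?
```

Trace:
`num = 16` → num = 16
`num = num + 8` → num = 24
`num = num - 7` → num = 17
So num = 17

Answer: 17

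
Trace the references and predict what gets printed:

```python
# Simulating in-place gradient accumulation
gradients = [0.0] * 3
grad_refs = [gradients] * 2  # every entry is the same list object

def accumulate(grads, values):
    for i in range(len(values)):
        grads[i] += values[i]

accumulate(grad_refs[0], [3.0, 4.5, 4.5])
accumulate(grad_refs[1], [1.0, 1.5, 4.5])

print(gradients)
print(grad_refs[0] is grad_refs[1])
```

Key concept: gradient accumulation aliasing.
Step by step:
`gradients = [0.0] * 3` → gradients = [0.0, 0.0, 0.0]
`grad_refs = [gradients] * 2` → grad_refs = [[0.0, 0.0, 0.0], [0.0, 0.0, 0.0]]
`accumulate(grad_refs[0], [3.0, 4.5, 4.5])` → gradients = [3.0, 4.5, 4.5]; grad_refs = [[3.0, 4.5, 4.5], [3.0, 4.5, 4.5]]
`accumulate(grad_refs[1], [1.0, 1.5, 4.5])` → gradients = [4.0, 6.0, 9.0]; grad_refs = [[4.0, 6.0, 9.0], [4.0, 6.0, 9.0]]
`print(gradients)` → prints [4.0, 6.0, 9.0]
`print(grad_refs[0] is grad_refs[1])` → prints True

Answer:
[4.0, 6.0, 9.0]
True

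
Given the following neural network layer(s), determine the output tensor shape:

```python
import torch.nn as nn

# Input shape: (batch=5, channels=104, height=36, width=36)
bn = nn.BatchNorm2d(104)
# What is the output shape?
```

Input: (5, 104, 36, 36) -> Output: (5, 104, 36, 36)

Answer: (5, 104, 36, 36)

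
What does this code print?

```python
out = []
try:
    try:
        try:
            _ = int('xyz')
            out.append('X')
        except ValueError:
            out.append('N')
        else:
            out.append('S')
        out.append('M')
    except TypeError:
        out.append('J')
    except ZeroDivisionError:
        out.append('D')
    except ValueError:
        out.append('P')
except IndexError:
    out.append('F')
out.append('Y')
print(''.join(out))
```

Execution trace: 'N' (inner except ValueError) → 'M' (try body, no exception) → 'Y' (after the try/except). Output: NMY

Answer: NMY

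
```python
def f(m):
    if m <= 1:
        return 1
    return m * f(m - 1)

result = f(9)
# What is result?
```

f(9) = 9 * 8 * 7 * 6 * 5 * 4 * 3 * 2 * 1 = 362880

Answer: 362880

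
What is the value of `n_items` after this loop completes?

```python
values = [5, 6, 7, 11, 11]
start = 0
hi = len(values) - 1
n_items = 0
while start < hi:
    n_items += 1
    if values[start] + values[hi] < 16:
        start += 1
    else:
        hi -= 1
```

Steps to find pair summing to 16
`n_items` takes the values: 0 → 1 → 2 → 3 → 4

Answer: 4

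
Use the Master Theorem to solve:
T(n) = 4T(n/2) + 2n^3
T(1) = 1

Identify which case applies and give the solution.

a=4, b=2, f(n)=2n^3. log_2(4) = 2. Since c=3 > 2 and the regularity condition holds (4(n/2)^3 = (4/2^3)n^3 with 4/2^3 < 1), Case 3 applies: T(n) = Θ(f(n)) = O(n^3).

Answer: O(n^3) - Case 3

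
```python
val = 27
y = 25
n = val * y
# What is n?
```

Trace:
`val = 27` → val = 27
`y = 25` → y = 25
`n = val * y` → n = 675
So n = 675

Answer: 675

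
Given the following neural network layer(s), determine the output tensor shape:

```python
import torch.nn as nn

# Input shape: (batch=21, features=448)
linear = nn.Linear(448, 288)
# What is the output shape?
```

Input: (21, 448) -> Output: (21, 288)

Answer: (21, 288)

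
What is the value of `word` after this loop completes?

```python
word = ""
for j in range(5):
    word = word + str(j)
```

Concatenate digits 0 to 4
`word` takes the values: "" → "0" → "01" → "012" → "0123" → "01234"

Answer: "01234"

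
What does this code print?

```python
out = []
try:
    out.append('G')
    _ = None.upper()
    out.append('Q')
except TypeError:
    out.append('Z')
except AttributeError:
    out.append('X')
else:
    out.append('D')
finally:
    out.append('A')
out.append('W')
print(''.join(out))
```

Execution trace: 'G' (try body) → 'X' (except AttributeError) → 'A' (finally) → 'W' (after the try/except). Output: GXAW

Answer: GXAW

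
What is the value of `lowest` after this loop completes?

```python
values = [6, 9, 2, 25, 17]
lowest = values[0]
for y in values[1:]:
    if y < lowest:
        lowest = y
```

Minimum of [6, 9, 2, 25, 17]
`lowest` takes the values: 6 → 2

Answer: 2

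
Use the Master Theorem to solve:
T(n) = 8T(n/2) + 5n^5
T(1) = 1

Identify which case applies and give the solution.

a=8, b=2, f(n)=5n^5. log_2(8) = 3. Since c=5 > 3 and the regularity condition holds (8(n/2)^5 = (8/2^5)n^5 with 8/2^5 < 1), Case 3 applies: T(n) = Θ(f(n)) = O(n^5).

Answer: O(n^5) - Case 3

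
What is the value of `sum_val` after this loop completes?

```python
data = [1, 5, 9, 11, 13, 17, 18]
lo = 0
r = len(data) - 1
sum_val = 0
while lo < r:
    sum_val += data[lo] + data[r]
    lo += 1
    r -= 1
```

Sum of pairs from ends
`sum_val` takes the values: 0 → 19 → 41 → 63

Answer: 63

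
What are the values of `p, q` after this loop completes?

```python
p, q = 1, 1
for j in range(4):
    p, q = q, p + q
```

Fibonacci: after 4 iterations
`p, q` takes the values: (1, 1) → (1, 2) → (2, 3) → (3, 5) → (5, 8)

Answer: 5, 8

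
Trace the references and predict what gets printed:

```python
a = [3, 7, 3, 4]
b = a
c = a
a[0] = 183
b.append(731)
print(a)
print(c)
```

Key concept: multiple aliases.
Step by step:
`a = [3, 7, 3, 4]` → a = [3, 7, 3, 4]
`b = a` → b = [3, 7, 3, 4] (same object as a)
`c = a` → c = [3, 7, 3, 4] (same object as a, b)
`a[0] = 183` → a = [183, 7, 3, 4] (same object as b, c); b = [183, 7, 3, 4] (same object as a, c); c = [183, 7, 3, 4] (same object as a, b)
`b.append(731)` → a = [183, 7, 3, 4, 731] (same object as b, c); b = [183, 7, 3, 4, 731] (same object as a, c); c = [183, 7, 3, 4, 731] (same object as a, b)
`print(a)` → prints [183, 7, 3, 4, 731]
`print(c)` → prints [183, 7, 3, 4, 731]

Answer:
[183, 7, 3, 4, 731]
[183, 7, 3, 4, 731]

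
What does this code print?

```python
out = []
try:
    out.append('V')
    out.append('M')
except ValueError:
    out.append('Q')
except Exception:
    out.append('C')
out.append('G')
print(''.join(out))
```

Execution trace: 'V' (try body) → 'M' (try body, no exception) → 'G' (after the try/except). Output: VMG

Answer: VMG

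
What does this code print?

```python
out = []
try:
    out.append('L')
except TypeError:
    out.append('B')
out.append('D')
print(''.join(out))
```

Execution trace: 'L' (try body, no exception) → 'D' (after the try/except). Output: LD

Answer: LD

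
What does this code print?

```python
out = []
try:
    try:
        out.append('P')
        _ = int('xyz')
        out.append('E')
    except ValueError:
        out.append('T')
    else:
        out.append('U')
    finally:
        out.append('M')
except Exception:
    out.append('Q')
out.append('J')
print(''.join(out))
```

Execution trace: 'P' (inner try body) → 'T' (inner except ValueError) → 'M' (inner finally) → 'J' (after the try/except). Output: PTMJ

Answer: PTMJ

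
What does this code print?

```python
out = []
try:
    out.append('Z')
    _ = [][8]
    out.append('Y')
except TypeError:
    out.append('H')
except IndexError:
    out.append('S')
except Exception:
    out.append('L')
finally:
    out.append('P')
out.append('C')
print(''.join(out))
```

Execution trace: 'Z' (try body) → 'S' (except IndexError) → 'P' (finally) → 'C' (after the try/except). Output: ZSPC

Answer: ZSPC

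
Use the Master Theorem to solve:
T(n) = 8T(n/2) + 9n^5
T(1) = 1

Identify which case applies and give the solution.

a=8, b=2, f(n)=9n^5. log_2(8) = 3. Since c=5 > 3 and the regularity condition holds (8(n/2)^5 = (8/2^5)n^5 with 8/2^5 < 1), Case 3 applies: T(n) = Θ(f(n)) = O(n^5).

Answer: O(n^5) - Case 3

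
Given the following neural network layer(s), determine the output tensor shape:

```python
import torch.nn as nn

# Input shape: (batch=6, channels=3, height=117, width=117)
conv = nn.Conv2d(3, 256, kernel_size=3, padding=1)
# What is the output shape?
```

Input: (6, 3, 117, 117) -> Output: (6, 256, 117, 117)

Answer: (6, 256, 117, 117)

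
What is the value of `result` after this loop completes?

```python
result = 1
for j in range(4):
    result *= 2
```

2^4 = 16
`result` takes the values: 1 → 2 → 4 → 8 → 16

Answer: 16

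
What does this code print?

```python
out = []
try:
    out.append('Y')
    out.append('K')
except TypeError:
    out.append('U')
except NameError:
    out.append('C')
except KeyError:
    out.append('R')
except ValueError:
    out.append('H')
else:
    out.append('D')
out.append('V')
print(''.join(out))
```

Execution trace: 'Y' (try body) → 'K' (try body, no exception) → 'D' (else) → 'V' (after the try/except). Output: YKDV

Answer: YKDV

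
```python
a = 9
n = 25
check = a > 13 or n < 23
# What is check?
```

Trace:
`a = 9` → a = 9
`n = 25` → n = 25
`check = a > 13 or n < 23` → check = False
So check = False

Answer: False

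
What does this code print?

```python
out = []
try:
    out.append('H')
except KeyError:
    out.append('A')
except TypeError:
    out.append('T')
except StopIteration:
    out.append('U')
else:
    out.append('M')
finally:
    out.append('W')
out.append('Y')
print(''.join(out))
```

Execution trace: 'H' (try body, no exception) → 'M' (else) → 'W' (finally) → 'Y' (after the try/except). Output: HMWY

Answer: HMWY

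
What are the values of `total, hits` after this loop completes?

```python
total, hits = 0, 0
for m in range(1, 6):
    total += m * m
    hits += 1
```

Sum of squares and count
`total, hits` takes the values: (0, 0) → (1, 0) → (1, 1) → (5, 1) → (5, 2) → (14, 2) → (14, 3) → (30, 3) → (30, 4) → (55, 4) → (55, 5)

Answer: 55, 5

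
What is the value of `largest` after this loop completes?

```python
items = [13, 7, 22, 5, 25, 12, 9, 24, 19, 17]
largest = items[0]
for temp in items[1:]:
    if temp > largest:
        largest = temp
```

Maximum of [13, 7, 22, 5, 25, 12, 9, 24, 19, 17]
`largest` takes the values: 13 → 22 → 25

Answer: 25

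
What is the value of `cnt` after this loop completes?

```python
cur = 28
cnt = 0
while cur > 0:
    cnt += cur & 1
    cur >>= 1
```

Count set bits in 28 (binary: 0b11100)
`cnt` takes the values: 0 → 1 → 2 → 3

Answer: 3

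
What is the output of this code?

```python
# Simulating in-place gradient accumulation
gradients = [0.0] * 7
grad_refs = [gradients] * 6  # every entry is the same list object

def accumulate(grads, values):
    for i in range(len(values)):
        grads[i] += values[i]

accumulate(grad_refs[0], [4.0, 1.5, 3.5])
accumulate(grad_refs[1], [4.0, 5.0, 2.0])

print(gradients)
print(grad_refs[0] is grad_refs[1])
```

Key concept: gradient accumulation aliasing.
Step by step:
`gradients = [0.0] * 7` → gradients = [0.0, 0.0, 0.0, 0.0, 0.0, 0.0, 0.0]
`grad_refs = [gradients] * 6` → grad_refs = [[0.0, 0.0, 0.0, 0.0, 0.0, 0.0, 0.0], [0.0, 0.0, 0.0, 0.0, 0.0, 0.0, 0.0], [0.0, 0.0, 0.0, 0.0, 0.0, 0.0, 0.0], [0.0, 0.0, 0.0, 0.0, 0.0, 0.0, 0.0], [0.0, 0.0, 0.0, 0.0, 0.0, 0.0, 0.0], [0.0, 0.0, 0.0, 0.0, 0.0, 0.0, 0.0]]
`accumulate(grad_refs[0], [4.0, 1.5, 3.5])` → gradients = [4.0, 1.5, 3.5, 0.0, 0.0, 0.0, 0.0]; grad_refs = [[4.0, 1.5, 3.5, 0.0, 0.0, 0.0, 0.0], [4.0, 1.5, 3.5, 0.0, 0.0, 0.0, 0.0], [4.0, 1.5, 3.5, 0.0, 0.0, 0.0, 0.0], [4.0, 1.5, 3.5, 0.0, 0.0, 0.0, 0.0], [4.0, 1.5, 3.5, 0.0, 0.0, 0.0, 0.0], [4.0, 1.5, 3.5, 0.0, 0.0, 0.0, 0.0]]
`accumulate(grad_refs[1], [4.0, 5.0, 2.0])` → gradients = [8.0, 6.5, 5.5, 0.0, 0.0, 0.0, 0.0]; grad_refs = [[8.0, 6.5, 5.5, 0.0, 0.0, 0.0, 0.0], [8.0, 6.5, 5.5, 0.0, 0.0, 0.0, 0.0], [8.0, 6.5, 5.5, 0.0, 0.0, 0.0, 0.0], [8.0, 6.5, 5.5, 0.0, 0.0, 0.0, 0.0], [8.0, 6.5, 5.5, 0.0, 0.0, 0.0, 0.0], [8.0, 6.5, 5.5, 0.0, 0.0, 0.0, 0.0]]
`print(gradients)` → prints [8.0, 6.5, 5.5, 0.0, 0.0, 0.0, 0.0]
`print(grad_refs[0] is grad_refs[1])` → prints True

Answer:
[8.0, 6.5, 5.5, 0.0, 0.0, 0.0, 0.0]
True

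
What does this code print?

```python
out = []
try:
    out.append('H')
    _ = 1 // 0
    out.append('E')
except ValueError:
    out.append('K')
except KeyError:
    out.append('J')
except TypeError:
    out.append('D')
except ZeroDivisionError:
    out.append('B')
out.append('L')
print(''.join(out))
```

Execution trace: 'H' (try body) → 'B' (except ZeroDivisionError) → 'L' (after the try/except). Output: HBL

Answer: HBL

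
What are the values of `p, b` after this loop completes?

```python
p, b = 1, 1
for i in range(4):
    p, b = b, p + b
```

Fibonacci: after 4 iterations
`p, b` takes the values: (1, 1) → (1, 2) → (2, 3) → (3, 5) → (5, 8)

Answer: 5, 8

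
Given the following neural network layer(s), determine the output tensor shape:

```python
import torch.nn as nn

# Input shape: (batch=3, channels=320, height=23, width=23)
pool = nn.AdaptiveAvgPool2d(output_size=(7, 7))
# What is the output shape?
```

Input: (3, 320, 23, 23) -> Output: (3, 320, 7, 7)

Answer: (3, 320, 7, 7)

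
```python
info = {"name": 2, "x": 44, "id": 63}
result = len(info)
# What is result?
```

Trace:
`info = {"name": 2, "x": 44, "id": 63}` → info = {'name': 2, 'x': 44, 'id': 63}
`result = len(info)` → result = 3
So result = 3

Answer: 3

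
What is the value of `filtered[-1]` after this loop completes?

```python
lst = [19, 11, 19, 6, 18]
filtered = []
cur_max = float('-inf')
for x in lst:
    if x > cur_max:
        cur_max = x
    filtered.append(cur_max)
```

Running max ends at 19
`filtered` takes the values: [] → [19] → [19, 19] → [19, 19, 19] → [19, 19, 19, 19] → [19, 19, 19, 19, 19]
So `filtered[-1]` = 19

Answer: 19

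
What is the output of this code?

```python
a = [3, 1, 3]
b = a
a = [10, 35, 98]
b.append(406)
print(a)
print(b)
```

Key concept: rebinding vs mutation: a is rebound to a new list, b still points at the original.
Step by step:
`a = [3, 1, 3]` → a = [3, 1, 3]
`b = a` → b = [3, 1, 3] (same object as a)
`a = [10, 35, 98]` → a = [10, 35, 98]
`b.append(406)` → b = [3, 1, 3, 406]
`print(a)` → prints [10, 35, 98]
`print(b)` → prints [3, 1, 3, 406]

Answer:
[10, 35, 98]
[3, 1, 3, 406]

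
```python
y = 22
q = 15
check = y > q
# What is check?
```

Trace:
`y = 22` → y = 22
`q = 15` → q = 15
`check = y > q` → check = True
So check = True

Answer: True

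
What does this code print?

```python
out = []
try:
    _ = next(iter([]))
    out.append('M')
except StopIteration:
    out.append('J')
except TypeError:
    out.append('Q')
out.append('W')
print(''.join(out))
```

Execution trace: 'J' (except StopIteration) → 'W' (after the try/except). Output: JW

Answer: JW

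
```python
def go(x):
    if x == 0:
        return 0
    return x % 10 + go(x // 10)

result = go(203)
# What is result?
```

Sum of digits of 203: 3 + 0 + 2 = 5

Answer: 5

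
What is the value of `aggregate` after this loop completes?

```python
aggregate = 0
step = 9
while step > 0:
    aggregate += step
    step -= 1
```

Sum 9 down to 1
`aggregate` takes the values: 0 → 9 → 17 → 24 → 30 → 35 → 39 → 42 → 44 → 45

Answer: 45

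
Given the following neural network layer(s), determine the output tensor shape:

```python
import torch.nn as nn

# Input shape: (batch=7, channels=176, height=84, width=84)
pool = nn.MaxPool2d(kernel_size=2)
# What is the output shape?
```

Input: (7, 176, 84, 84) -> Output: (7, 176, 42, 42)

Answer: (7, 176, 42, 42)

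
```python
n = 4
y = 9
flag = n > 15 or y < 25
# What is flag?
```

Trace:
`n = 4` → n = 4
`y = 9` → y = 9
`flag = n > 15 or y < 25` → flag = True
So flag = True

Answer: True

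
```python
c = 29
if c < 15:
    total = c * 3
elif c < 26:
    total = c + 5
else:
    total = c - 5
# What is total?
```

Trace:
`c = 29` → c = 29
`if c < 15: ...` → c < 15 is False, c < 26 is False, take else branch → total = 24
So total = 24

Answer: 24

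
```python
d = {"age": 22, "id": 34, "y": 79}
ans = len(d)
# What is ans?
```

Trace:
`d = {"age": 22, "id": 34, "y": 79}` → d = {'age': 22, 'id': 34, 'y': 79}
`ans = len(d)` → ans = 3
So ans = 3

Answer: 3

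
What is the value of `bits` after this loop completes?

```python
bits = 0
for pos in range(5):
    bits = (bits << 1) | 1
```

Build 5 consecutive 1-bits: 0b11111
`bits` takes the values: 0 → 1 → 3 → 7 → 15 → 31

Answer: 31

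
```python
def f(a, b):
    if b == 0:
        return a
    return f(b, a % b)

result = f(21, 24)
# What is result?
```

f(21, 24) -> f(24, 21) -> f(21, 3) -> f(3, 0) -> 3

Answer: 3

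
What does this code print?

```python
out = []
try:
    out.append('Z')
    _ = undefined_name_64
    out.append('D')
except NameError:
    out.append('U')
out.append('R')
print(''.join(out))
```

Execution trace: 'Z' (try body) → 'U' (except NameError) → 'R' (after the try/except). Output: ZUR

Answer: ZUR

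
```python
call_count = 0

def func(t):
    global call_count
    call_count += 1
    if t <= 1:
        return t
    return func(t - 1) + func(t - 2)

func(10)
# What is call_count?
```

Calls(t) = 1 + Calls(t-1) + Calls(t-2); Calls(0)=Calls(1)=1. For t=10 this gives 177.

Answer: 177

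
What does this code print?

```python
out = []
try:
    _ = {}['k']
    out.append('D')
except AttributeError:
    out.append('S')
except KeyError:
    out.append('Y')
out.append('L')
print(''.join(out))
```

Execution trace: 'Y' (except KeyError) → 'L' (after the try/except). Output: YL

Answer: YL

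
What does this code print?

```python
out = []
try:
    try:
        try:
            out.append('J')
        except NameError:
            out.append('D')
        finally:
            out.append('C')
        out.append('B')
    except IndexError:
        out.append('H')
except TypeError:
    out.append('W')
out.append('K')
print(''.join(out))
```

Execution trace: 'J' (inner try body, no exception) → 'C' (inner finally) → 'B' (try body, no exception) → 'K' (after the try/except). Output: JCBK

Answer: JCBK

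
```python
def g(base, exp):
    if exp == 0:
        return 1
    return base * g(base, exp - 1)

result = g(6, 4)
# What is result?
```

g(6, 4) = 6 * 6 * 6 * 6 = 1296

Answer: 1296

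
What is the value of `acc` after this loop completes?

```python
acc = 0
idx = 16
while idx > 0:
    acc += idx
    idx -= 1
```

Sum 16 down to 1
`acc` takes the values: 0 → 16 → 31 → 45 → 58 → 70 → 81 → 91 → 100 → 108 → 115 → 121 → 126 → 130 → 133 → 135 → 136

Answer: 136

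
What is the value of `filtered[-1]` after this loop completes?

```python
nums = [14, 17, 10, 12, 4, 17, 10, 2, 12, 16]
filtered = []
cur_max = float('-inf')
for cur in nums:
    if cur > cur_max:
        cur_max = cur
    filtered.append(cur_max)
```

Running max ends at 17
`filtered` takes the values: [] → [14] → [14, 17] → [14, 17, 17] → [14, 17, 17, 17] → [14, 17, 17, 17, 17] → [14, 17, 17, 17, 17, 17] → [14, 17, 17, 17, 17, 17, 17] → [14, 17, 17, 17, 17, 17, 17, 17] → [14, 17, 17, 17, 17, 17, 17, 17, 17] → [14, 17, 17, 17, 17, 17, 17, 17, 17, 17]
So `filtered[-1]` = 17

Answer: 17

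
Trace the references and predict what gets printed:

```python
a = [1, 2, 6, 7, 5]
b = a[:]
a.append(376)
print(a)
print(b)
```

Key concept: slice [:] creates copy.
Step by step:
`a = [1, 2, 6, 7, 5]` → a = [1, 2, 6, 7, 5]
`b = a[:]` → b = [1, 2, 6, 7, 5]
`a.append(376)` → a = [1, 2, 6, 7, 5, 376]
`print(a)` → prints [1, 2, 6, 7, 5, 376]
`print(b)` → prints [1, 2, 6, 7, 5]

Answer:
[1, 2, 6, 7, 5, 376]
[1, 2, 6, 7, 5]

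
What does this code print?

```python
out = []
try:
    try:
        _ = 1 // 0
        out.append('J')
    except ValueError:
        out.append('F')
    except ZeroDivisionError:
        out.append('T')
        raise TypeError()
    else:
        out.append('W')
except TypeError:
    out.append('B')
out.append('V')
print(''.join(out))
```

Execution trace: 'T' (inner except ZeroDivisionError) → 'B' (outer except TypeError) → 'V' (after the try/except). Output: TBV

Answer: TBV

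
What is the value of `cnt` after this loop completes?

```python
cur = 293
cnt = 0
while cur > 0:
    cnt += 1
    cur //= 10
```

Count digits by repeated division by 10
`cnt` takes the values: 0 → 1 → 2 → 3

Answer: 3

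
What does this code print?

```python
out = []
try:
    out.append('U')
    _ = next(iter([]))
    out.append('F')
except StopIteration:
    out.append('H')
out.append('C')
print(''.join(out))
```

Execution trace: 'U' (try body) → 'H' (except StopIteration) → 'C' (after the try/except). Output: UHC

Answer: UHC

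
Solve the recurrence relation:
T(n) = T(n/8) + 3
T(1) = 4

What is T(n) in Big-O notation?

Each step divides n by 8 and adds 3. After log_8(n) steps we reach T(1)=4. So T(n) = 3·log_8(n) + 4 = O(log n).

Answer: O(log n)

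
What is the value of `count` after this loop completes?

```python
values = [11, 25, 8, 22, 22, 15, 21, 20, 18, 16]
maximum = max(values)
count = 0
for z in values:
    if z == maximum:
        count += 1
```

Count of max value 25 in [11, 25, 8, 22, 22, 15, 21, 20, 18, 16]
`count` takes the values: 0 → 1

Answer: 1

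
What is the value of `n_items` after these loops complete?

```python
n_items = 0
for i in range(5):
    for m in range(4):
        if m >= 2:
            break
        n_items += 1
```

Inner breaks at 2, outer runs 5 times
`n_items` takes the values: 0 → 1 → 2 → 3 → 4 → 5 → 6 → 7 → 8 → 9 → 10

Answer: 10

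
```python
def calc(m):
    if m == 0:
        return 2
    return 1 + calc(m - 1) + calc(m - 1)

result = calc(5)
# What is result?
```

calc(m) = 1 + 2·calc(m-1), calc(0)=2. Closed form: (2+1)·2^5 - 1 = 95.

Answer: 95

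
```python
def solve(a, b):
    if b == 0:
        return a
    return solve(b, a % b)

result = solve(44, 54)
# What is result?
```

solve(44, 54) -> solve(54, 44) -> solve(44, 10) -> solve(10, 4) -> solve(4, 2) -> solve(2, 0) -> 2

Answer: 2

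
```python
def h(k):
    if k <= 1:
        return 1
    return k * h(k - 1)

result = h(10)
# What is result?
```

h(10) = 10 * 9 * 8 * 7 * 6 * 5 * 4 * 3 * 2 * 1 = 3628800

Answer: 3628800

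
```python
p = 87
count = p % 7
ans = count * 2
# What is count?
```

Trace:
`p = 87` → p = 87
`count = p % 7` → count = 3
`ans = count * 2` → ans = 6
So count = 3

Answer: 3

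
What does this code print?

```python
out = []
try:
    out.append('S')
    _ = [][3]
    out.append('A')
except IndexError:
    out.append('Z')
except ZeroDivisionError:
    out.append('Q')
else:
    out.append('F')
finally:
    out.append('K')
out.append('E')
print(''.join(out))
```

Execution trace: 'S' (try body) → 'Z' (except IndexError) → 'K' (finally) → 'E' (after the try/except). Output: SZKE

Answer: SZKE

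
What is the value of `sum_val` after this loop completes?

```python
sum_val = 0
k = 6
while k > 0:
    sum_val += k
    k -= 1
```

Sum 6 down to 1
`sum_val` takes the values: 0 → 6 → 11 → 15 → 18 → 20 → 21

Answer: 21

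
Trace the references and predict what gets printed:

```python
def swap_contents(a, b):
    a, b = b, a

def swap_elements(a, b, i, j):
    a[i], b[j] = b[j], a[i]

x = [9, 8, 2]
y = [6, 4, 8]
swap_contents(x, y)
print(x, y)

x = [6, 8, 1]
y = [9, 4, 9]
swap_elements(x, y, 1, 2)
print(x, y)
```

Key concept: parameter rebinding vs mutation.
Step by step:
`x = [9, 8, 2]` → x = [9, 8, 2]
`y = [6, 4, 8]` → y = [6, 4, 8]
`swap_contents(x, y)` → no visible change to tracked variables
`print(x, y)` → prints [9, 8, 2] [6, 4, 8]
`x = [6, 8, 1]` → x = [6, 8, 1]
`y = [9, 4, 9]` → y = [9, 4, 9]
`swap_elements(x, y, 1, 2)` → x = [6, 9, 1]; y = [9, 4, 8]
`print(x, y)` → prints [6, 9, 1] [9, 4, 8]

Answer:
[9, 8, 2] [6, 4, 8]
[6, 9, 1] [9, 4, 8]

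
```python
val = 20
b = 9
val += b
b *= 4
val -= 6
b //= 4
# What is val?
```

Trace:
`val = 20` → val = 20
`b = 9` → b = 9
`val += b` → val = 29
`b *= 4` → b = 36
`val -= 6` → val = 23
`b //= 4` → b = 9
So val = 23

Answer: 23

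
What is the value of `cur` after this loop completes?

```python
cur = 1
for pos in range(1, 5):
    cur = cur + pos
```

Start at 1, add 1 through 4
`cur` takes the values: 1 → 2 → 4 → 7 → 11

Answer: 11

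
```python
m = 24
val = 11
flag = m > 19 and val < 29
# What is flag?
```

Trace:
`m = 24` → m = 24
`val = 11` → val = 11
`flag = m > 19 and val < 29` → flag = True
So flag = True

Answer: True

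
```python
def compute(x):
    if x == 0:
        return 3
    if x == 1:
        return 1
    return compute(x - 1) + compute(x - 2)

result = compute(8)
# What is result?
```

Build up from base cases: compute(0)=3, compute(1)=1, compute(2)=4, compute(3)=5, compute(4)=9, compute(5)=14, compute(6)=23, ..., compute(8)=60

Answer: 60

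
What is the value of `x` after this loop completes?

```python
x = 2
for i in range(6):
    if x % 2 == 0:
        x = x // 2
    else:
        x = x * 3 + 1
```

Collatz-style transformation from 2
`x` takes the values: 2 → 1 → 4 → 2 → 1 → 4 → 2

Answer: 2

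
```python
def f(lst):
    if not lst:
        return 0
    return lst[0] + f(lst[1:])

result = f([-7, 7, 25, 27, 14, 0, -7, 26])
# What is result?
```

(-7) + 7 + 25 + 27 + 14 + 0 + (-7) + 26 + 0 = 85

Answer: 85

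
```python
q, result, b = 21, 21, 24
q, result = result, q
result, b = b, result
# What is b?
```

Trace:
`q, result, b = 21, 21, 24` → q = 21; result = 21; b = 24
`q, result = result, q` → q = 21; result = 21
`result, b = b, result` → result = 24; b = 21
So b = 21

Answer: 21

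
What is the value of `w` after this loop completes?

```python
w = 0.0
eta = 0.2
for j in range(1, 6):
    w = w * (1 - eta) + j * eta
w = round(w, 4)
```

Moving average with lr=0.2
`w` takes the values: 0.0 → 0.2 → 0.56 → 1.048 → 1.6384 → 2.31072 → 2.3107

Answer: 2.3107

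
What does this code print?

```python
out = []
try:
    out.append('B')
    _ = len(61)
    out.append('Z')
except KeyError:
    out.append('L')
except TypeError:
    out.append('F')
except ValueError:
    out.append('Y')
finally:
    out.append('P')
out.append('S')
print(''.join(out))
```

Execution trace: 'B' (try body) → 'F' (except TypeError) → 'P' (finally) → 'S' (after the try/except). Output: BFPS

Answer: BFPS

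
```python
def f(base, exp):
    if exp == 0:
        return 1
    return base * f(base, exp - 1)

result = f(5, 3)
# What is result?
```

f(5, 3) = 5 * 5 * 5 = 125

Answer: 125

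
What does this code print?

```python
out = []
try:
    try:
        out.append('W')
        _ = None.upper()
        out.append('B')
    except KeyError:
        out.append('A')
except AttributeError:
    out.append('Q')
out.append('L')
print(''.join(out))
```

Execution trace: 'W' (try body) → 'Q' (outer except AttributeError) → 'L' (after the try/except). Output: WQL

Answer: WQL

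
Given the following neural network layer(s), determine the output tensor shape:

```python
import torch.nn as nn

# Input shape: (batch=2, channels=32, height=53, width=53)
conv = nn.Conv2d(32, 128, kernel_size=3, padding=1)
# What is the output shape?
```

Input: (2, 32, 53, 53) -> Output: (2, 128, 53, 53)

Answer: (2, 128, 53, 53)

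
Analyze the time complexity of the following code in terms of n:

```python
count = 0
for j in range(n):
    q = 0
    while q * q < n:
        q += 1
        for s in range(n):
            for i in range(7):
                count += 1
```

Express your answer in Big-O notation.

Each loop level contributes: n × √n × n × 1. Multiplying the contributions gives O(n^2√n).

Answer: O(n^2√n)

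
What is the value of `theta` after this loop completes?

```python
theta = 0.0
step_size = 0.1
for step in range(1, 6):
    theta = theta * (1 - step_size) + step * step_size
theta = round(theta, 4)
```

Moving average with lr=0.1
`theta` takes the values: 0.0 → 0.1 → 0.29 → 0.561 → 0.9049 → 1.31441 → 1.3144

Answer: 1.3144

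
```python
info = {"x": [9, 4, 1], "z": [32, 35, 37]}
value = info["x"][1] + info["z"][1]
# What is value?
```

Trace:
`info = {"x": [9, 4, 1], "z": [32, 35, 37]}` → info = {'x': [9, 4, 1], 'z': [32, 35, 37]}
`value = info["x"][1] + info["z"][1]` → value = 39
So value = 39

Answer: 39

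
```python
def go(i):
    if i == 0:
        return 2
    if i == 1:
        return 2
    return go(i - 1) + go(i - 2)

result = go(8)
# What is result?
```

Build up from base cases: go(0)=2, go(1)=2, go(2)=4, go(3)=6, go(4)=10, go(5)=16, go(6)=26, ..., go(8)=68

Answer: 68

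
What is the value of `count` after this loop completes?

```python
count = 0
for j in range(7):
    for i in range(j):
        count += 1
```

Triangle number: 0+1+2+...+6
`count` takes the values: 0 → 1 → 2 → 3 → 4 → 5 → 6 → 7 → 8 → 9 → 10 → 11 → 12 → 13 → 14 → 15 → 16 → 17 → 18 → 19 → 20 → 21

Answer: 21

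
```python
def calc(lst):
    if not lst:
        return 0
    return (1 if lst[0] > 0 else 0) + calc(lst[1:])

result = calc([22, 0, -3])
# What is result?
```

Count of positive elements in [22, 0, -3] = 1

Answer: 1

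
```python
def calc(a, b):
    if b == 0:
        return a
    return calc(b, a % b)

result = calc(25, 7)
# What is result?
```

calc(25, 7) -> calc(7, 4) -> calc(4, 3) -> calc(3, 1) -> calc(1, 0) -> 1

Answer: 1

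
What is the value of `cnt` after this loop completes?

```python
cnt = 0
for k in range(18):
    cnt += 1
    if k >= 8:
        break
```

Loop breaks when k reaches 8, cnt is 9
`cnt` takes the values: 0 → 1 → 2 → 3 → 4 → 5 → 6 → 7 → 8 → 9

Answer: 9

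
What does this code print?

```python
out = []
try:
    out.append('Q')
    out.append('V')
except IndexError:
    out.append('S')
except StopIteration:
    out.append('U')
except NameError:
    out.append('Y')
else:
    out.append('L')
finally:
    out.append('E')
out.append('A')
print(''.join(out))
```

Execution trace: 'Q' (try body) → 'V' (try body, no exception) → 'L' (else) → 'E' (finally) → 'A' (after the try/except). Output: QVLEA

Answer: QVLEA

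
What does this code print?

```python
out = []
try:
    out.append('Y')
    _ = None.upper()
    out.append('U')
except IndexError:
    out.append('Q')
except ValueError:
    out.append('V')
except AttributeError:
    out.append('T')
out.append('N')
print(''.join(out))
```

Execution trace: 'Y' (try body) → 'T' (except AttributeError) → 'N' (after the try/except). Output: YTN

Answer: YTN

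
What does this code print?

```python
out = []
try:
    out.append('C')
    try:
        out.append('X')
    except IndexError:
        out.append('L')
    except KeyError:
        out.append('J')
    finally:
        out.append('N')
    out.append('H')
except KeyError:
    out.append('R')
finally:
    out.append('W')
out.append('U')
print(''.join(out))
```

Execution trace: 'C' (try body) → 'X' (inner try body, no exception) → 'N' (inner finally) → 'H' (try body, no exception) → 'W' (finally) → 'U' (after the try/except). Output: CXNHWU

Answer: CXNHWU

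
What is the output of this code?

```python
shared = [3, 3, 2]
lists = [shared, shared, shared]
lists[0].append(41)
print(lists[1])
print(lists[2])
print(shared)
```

Key concept: list of same reference.
Step by step:
`shared = [3, 3, 2]` → shared = [3, 3, 2]
`lists = [shared, shared, shared]` → lists = [[3, 3, 2], [3, 3, 2], [3, 3, 2]]
`lists[0].append(41)` → shared = [3, 3, 2, 41]; lists = [[3, 3, 2, 41], [3, 3, 2, 41], [3, 3, 2, 41]]
`print(lists[1])` → prints [3, 3, 2, 41]
`print(lists[2])` → prints [3, 3, 2, 41]
`print(shared)` → prints [3, 3, 2, 41]

Answer:
[3, 3, 2, 41]
[3, 3, 2, 41]
[3, 3, 2, 41]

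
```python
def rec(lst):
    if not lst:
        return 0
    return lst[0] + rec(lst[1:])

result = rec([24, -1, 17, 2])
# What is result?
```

24 + (-1) + 17 + 2 + 0 = 42

Answer: 42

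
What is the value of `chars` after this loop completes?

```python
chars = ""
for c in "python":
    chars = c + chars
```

Reverse 'python'
`chars` takes the values: "" → "p" → "yp" → "typ" → "htyp" → "ohtyp" → "nohtyp"

Answer: "nohtyp"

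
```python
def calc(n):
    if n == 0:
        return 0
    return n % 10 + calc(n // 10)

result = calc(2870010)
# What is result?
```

Sum of digits of 2870010: 0 + 1 + 0 + 0 + 7 + 8 + 2 = 18

Answer: 18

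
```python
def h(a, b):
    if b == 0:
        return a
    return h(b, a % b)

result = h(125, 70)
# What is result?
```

h(125, 70) -> h(70, 55) -> h(55, 15) -> h(15, 10) -> h(10, 5) -> h(5, 0) -> 5

Answer: 5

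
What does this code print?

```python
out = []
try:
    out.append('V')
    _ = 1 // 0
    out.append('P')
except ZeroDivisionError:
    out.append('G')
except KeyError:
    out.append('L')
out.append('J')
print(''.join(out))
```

Execution trace: 'V' (try body) → 'G' (except ZeroDivisionError) → 'J' (after the try/except). Output: VGJ

Answer: VGJ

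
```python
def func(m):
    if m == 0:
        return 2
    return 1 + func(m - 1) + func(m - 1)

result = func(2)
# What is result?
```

func(m) = 1 + 2·func(m-1), func(0)=2. Closed form: (2+1)·2^2 - 1 = 11.

Answer: 11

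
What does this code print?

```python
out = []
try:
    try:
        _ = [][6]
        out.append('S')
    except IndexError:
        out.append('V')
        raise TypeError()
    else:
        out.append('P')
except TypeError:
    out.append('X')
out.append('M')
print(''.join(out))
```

Execution trace: 'V' (inner except IndexError) → 'X' (outer except TypeError) → 'M' (after the try/except). Output: VXM

Answer: VXM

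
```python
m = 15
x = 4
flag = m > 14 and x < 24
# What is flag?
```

Trace:
`m = 15` → m = 15
`x = 4` → x = 4
`flag = m > 14 and x < 24` → flag = True
So flag = True

Answer: True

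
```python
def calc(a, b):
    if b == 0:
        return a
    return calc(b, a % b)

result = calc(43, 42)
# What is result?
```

calc(43, 42) -> calc(42, 1) -> calc(1, 0) -> 1

Answer: 1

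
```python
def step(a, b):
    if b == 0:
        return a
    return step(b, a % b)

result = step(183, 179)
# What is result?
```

step(183, 179) -> step(179, 4) -> step(4, 3) -> step(3, 1) -> step(1, 0) -> 1

Answer: 1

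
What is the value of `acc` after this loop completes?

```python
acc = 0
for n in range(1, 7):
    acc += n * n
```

Sum of squares 1² to 6² = 91
`acc` takes the values: 0 → 1 → 5 → 14 → 30 → 55 → 91

Answer: 91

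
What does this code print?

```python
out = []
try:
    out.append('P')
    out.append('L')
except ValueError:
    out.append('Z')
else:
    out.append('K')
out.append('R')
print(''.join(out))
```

Execution trace: 'P' (try body) → 'L' (try body, no exception) → 'K' (else) → 'R' (after the try/except). Output: PLKR

Answer: PLKR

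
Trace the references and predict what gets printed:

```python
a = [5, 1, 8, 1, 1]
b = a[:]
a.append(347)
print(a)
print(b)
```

Key concept: slice [:] creates copy.
Step by step:
`a = [5, 1, 8, 1, 1]` → a = [5, 1, 8, 1, 1]
`b = a[:]` → b = [5, 1, 8, 1, 1]
`a.append(347)` → a = [5, 1, 8, 1, 1, 347]
`print(a)` → prints [5, 1, 8, 1, 1, 347]
`print(b)` → prints [5, 1, 8, 1, 1]

Answer:
[5, 1, 8, 1, 1, 347]
[5, 1, 8, 1, 1]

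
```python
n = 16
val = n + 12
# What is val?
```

Trace:
`n = 16` → n = 16
`val = n + 12` → val = 28
So val = 28

Answer: 28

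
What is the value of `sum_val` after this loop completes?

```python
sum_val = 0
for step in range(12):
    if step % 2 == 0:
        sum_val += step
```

Sum of even numbers 0 to 11
`sum_val` takes the values: 0 → 2 → 6 → 12 → 20 → 30

Answer: 30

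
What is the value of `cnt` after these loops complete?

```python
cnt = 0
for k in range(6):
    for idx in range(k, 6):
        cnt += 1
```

Upper triangle: 6 + 5 + ... + 1
`cnt` takes the values: 0 → 1 → 2 → 3 → 4 → 5 → 6 → 7 → 8 → 9 → 10 → 11 → 12 → 13 → 14 → 15 → 16 → 17 → 18 → 19 → 20 → 21

Answer: 21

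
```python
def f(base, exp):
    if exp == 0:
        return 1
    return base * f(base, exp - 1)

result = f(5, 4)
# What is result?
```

f(5, 4) = 5 * 5 * 5 * 5 = 625

Answer: 625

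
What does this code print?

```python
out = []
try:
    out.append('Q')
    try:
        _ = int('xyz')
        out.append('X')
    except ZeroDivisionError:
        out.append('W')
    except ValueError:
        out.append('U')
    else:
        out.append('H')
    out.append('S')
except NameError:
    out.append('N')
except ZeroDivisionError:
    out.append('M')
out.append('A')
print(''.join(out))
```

Execution trace: 'Q' (try body) → 'U' (inner except ValueError) → 'S' (try body, no exception) → 'A' (after the try/except). Output: QUSA

Answer: QUSA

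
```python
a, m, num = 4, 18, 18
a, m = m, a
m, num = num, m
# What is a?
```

Trace:
`a, m, num = 4, 18, 18` → a = 4; m = 18; num = 18
`a, m = m, a` → a = 18; m = 4
`m, num = num, m` → m = 18; num = 4
So a = 18

Answer: 18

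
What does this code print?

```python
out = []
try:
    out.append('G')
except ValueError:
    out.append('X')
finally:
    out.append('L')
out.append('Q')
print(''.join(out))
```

Execution trace: 'G' (try body, no exception) → 'L' (finally) → 'Q' (after the try/except). Output: GLQ

Answer: GLQ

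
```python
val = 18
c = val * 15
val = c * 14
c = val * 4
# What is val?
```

Trace:
`val = 18` → val = 18
`c = val * 15` → c = 270
`val = c * 14` → val = 3780
`c = val * 4` → c = 15120
So val = 3780

Answer: 3780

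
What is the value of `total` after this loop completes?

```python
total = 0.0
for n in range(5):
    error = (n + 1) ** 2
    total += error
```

Sum of squared losses 1² + 2² + ... + 5²
`total` takes the values: 0.0 → 1.0 → 5.0 → 14.0 → 30.0 → 55.0

Answer: 55.0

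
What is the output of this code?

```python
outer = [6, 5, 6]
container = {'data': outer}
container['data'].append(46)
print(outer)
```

Key concept: dict holds reference to list.
Step by step:
`outer = [6, 5, 6]` → outer = [6, 5, 6]
`container = {'data': outer}` → container = {'data': [6, 5, 6]}
`container['data'].append(46)` → outer = [6, 5, 6, 46]; container = {'data': [6, 5, 6, 46]}
`print(outer)` → prints [6, 5, 6, 46]

Answer: [6, 5, 6, 46]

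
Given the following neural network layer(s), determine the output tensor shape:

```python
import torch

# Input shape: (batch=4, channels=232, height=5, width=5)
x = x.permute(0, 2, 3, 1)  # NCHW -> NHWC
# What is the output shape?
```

Input: (4, 232, 5, 5) -> Output: (4, 5, 5, 232)

Answer: (4, 5, 5, 232)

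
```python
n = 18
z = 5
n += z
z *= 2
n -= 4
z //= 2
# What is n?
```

Trace:
`n = 18` → n = 18
`z = 5` → z = 5
`n += z` → n = 23
`z *= 2` → z = 10
`n -= 4` → n = 19
`z //= 2` → z = 5
So n = 19

Answer: 19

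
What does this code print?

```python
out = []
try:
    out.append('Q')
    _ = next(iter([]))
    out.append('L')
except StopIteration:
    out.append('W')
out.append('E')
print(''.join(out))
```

Execution trace: 'Q' (try body) → 'W' (except StopIteration) → 'E' (after the try/except). Output: QWE

Answer: QWE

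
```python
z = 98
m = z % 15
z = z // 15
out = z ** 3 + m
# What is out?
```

Trace:
`z = 98` → z = 98
`m = z % 15` → m = 8
`z = z // 15` → z = 6
`out = z ** 3 + m` → out = 224
So out = 224

Answer: 224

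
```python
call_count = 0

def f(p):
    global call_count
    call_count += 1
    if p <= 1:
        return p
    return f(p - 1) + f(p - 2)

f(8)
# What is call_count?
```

Calls(p) = 1 + Calls(p-1) + Calls(p-2); Calls(0)=Calls(1)=1. For p=8 this gives 67.

Answer: 67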